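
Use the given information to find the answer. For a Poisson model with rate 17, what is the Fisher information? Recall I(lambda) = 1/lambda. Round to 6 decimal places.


Fisher information for Poisson: I(lambda) = 1/lambda.
lambda = 17.
I(lambda) = 1/17 = 0.058824

0.058824


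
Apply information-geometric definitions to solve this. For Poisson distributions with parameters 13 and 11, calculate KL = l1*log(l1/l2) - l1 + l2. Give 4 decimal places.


KL divergence for Poisson:
KL = l1*log(l1/l2) - l1 + l2.
l1 = 13, l2 = 11.
log(13/11) = 0.167054.
l1*log(l1/l2) = 13 * 0.167054 = 2.171703.
KL = 2.171703 - 13 + 11 = 0.1717

0.1717


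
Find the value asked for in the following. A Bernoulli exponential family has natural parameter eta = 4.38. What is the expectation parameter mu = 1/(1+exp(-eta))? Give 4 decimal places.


Dual coordinate (expectation parameter) for Bernoulli:
mu = 1/(1+exp(-eta)).
eta = 4.38.
exp(-eta) = exp(-4.38) = 0.012525.
mu = 1/(1+0.012525) = 0.9876

0.9876


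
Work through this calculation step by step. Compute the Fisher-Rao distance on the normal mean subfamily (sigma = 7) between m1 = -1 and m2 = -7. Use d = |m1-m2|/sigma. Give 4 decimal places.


On the fixed-variance normal subfamily, geodesic distance = |m1-m2|/sigma.
|-1 - -7| = 6.
sigma = 7.
d = 6/7 = 0.8571

0.8571


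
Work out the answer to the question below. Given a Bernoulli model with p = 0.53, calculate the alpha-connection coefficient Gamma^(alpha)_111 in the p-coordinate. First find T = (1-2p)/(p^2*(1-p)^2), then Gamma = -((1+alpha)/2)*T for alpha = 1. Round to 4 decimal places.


Skewness (Amari-Chentsov) tensor: T = (1-2p)/(p^2*(1-p)^2).
p = 0.53, 1-2p = -0.06, p^2 = 0.2809, (1-p)^2 = 0.2209.
T = -0.06/(0.2809 * 0.2209) = -0.96695.
In the p-coordinate, Gamma^(alpha) = Gamma^(0) - (alpha/2)*T with Gamma^(0) = (1/2)*g'(p) = -T/2,
so Gamma^(alpha) = -((1+alpha)/2)*T.
alpha = 1, -(1+alpha)/2 = -1.0.
Gamma = -1.0 * -0.96695 = 0.9669

0.9669


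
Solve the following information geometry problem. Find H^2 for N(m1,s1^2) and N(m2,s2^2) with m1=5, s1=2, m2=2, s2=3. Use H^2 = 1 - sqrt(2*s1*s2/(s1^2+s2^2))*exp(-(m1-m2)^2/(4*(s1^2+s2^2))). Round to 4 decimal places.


Squared Hellinger distance for Gaussians:
H^2 = 1 - sqrt(2*s1*s2/(s1^2+s2^2)) * exp(-(m1-m2)^2/(4*(s1^2+s2^2))).
s1^2 = 4, s2^2 = 9, s1^2+s2^2 = 13.
sqrt(2*2*3/(13)) = 0.960769.
(m1-m2)^2 = (3)^2 = 9.
exp(-9/(4*13)) = exp(-0.173077) = 0.841073.
H^2 = 1 - 0.960769*0.841073 = 0.1919

0.1919


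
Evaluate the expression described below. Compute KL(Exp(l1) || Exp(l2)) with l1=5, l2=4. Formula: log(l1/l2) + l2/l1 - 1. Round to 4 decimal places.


KL divergence for exponential family:
KL = log(l1/l2) + l2/l1 - 1.
log(5/4) = 0.223144.
4/5 = 0.8.
KL = 0.223144 + 0.8 - 1 = 0.0231

0.0231


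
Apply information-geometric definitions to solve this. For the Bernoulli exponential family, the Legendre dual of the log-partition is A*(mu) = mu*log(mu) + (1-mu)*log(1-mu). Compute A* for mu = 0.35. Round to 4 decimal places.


Legendre transform for Bernoulli:
A*(mu) = mu*log(mu) + (1-mu)*log(1-mu).
mu = 0.35, 1-mu = 0.65.
mu*log(mu) = 0.35*log(0.35) = -0.367438.
(1-mu)*log(1-mu) = 0.65*log(0.65) = -0.280009.
A* = -0.367438 + -0.280009 = -0.6474

-0.6474


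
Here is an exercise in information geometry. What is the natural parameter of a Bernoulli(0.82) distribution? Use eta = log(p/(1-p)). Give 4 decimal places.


Natural parameter for Bernoulli: eta = log(p/(1-p)).
p = 0.82, 1-p = 0.18.
p/(1-p) = 4.555556.
eta = log(4.555556) = 1.5163

1.5163


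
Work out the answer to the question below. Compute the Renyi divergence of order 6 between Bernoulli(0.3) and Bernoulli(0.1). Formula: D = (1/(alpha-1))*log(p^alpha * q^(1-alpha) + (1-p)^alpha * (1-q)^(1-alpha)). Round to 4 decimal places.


Renyi divergence of order alpha between Bernoulli distributions:
D = (1/(alpha-1))*log(p^alpha * q^(1-alpha) + (1-p)^alpha * (1-q)^(1-alpha)).
alpha = 6, p = 0.3, q = 0.1.
p^alpha * q^(1-alpha) = 0.3^6 * 0.1^-5 = 72.9.
(1-p)^alpha * (1-q)^(1-alpha) = 0.7^6 * 0.9^-5 = 0.19924.
sum = 72.9 + 0.19924 = 73.09924.
D = (1/5)*log(73.09924) = 0.8584

0.8584


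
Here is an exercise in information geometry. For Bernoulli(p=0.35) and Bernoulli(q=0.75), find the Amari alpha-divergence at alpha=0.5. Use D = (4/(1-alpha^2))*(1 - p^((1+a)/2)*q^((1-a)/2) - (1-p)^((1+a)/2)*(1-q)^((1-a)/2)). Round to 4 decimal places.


Amari alpha-divergence:
D = (4/(1-alpha^2))*(1 - p^((1+a)/2)*q^((1-a)/2) - (1-p)^((1+a)/2)*(1-q)^((1-a)/2)).
alpha = 0.5, p = 0.35, q = 0.75.
e1 = (1+alpha)/2 = 0.75, e2 = (1-alpha)/2 = 0.25.
t1 = p^e1 * q^e2 = 0.35^0.75 * 0.75^0.25 = 0.423464.
t2 = (1-p)^e1 * (1-q)^e2 = 0.65^0.75 * 0.25^0.25 = 0.511882.
4/(1-alpha^2) = 5.333333.
D = 5.333333*(1 - 0.423464 - 0.511882) = 0.3448

0.3448


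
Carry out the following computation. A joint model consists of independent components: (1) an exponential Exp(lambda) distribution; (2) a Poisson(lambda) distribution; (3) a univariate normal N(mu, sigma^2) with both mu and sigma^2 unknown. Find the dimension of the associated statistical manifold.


The dimension of a statistical manifold equals the number of free
(independent) real parameters of the model. For a product of independent
blocks the parameter counts add.
- exponential (lambda): 1.
- Poisson (lambda): 1.
- normal (mu, sigma^2): 2.
Total = 1 + 1 + 2 = 4.
Dimension = 4

4


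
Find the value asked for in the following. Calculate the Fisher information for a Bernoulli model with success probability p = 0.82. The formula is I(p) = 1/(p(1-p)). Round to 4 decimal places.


For Bernoulli(p), Fisher information is I(p) = 1/(p*(1-p)).
p = 0.82, 1-p = 0.18.
p*(1-p) = 0.1476.
I(p) = 1/0.1476 = 6.7751

6.7751


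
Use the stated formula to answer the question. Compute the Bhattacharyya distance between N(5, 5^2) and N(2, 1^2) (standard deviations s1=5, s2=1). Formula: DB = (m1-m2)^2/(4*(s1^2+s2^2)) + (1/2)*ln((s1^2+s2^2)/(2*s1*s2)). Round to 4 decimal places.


Bhattacharyya distance between two Gaussians:
DB = (m1-m2)^2/(4*(s1^2+s2^2)) + (1/2)*ln((s1^2+s2^2)/(2*s1*s2)).
(m1-m2)^2 = (3)^2 = 9.
s1^2+s2^2 = 25 + 1 = 26.
term1 = 9/104 = 0.086538.
term2 = 0.5*ln(26/10.0) = 0.477756.
DB = 0.086538 + 0.477756 = 0.5643

0.5643


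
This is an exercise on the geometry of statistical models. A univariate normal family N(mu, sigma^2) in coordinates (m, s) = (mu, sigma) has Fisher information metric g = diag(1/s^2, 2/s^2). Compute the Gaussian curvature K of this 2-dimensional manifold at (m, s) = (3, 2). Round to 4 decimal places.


The metric has the form g = (A dm^2 + B ds^2)/s^2 with A = 1, B = 2.
Substitute u = sqrt(A/B)*m: g = B*(du^2 + ds^2)/s^2, i.e. B times the
Poincare upper half-plane metric, which has constant Gaussian curvature -1.
Scaling a 2D metric by a constant c divides the Gaussian curvature by c,
so K = -1/B = -1/(2) = -0.5000 everywhere (the point (m, s) = (3, 2) is irrelevant:
the curvature is constant).
The requested Gaussian curvature is K = -0.5000.

-0.5000


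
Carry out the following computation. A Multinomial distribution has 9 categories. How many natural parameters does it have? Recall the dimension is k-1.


Exponential family dimension calculation:
For Multinomial with k=9 categories, dim = k-1 = 8.

8


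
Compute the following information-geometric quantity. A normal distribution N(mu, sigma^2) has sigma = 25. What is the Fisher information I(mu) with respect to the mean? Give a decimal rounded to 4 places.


The Fisher information for the mean of a normal distribution is I(mu) = 1/sigma^2.
sigma = 25, so sigma^2 = 625.
I(mu) = 1/625 = 0.0016

0.0016


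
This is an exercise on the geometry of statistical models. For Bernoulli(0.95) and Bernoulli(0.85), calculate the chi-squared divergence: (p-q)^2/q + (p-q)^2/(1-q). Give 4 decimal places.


Chi-squared divergence between Bernoulli distributions:
chi^2 = (p-q)^2/q + (p-q)^2/(1-q).
p = 0.95, q = 0.85, p-q = 0.1.
(p-q)^2 = 0.01.
term1 = 0.01/0.85 = 0.011765.
term2 = 0.01/0.15 = 0.066667.
chi^2 = 0.011765 + 0.066667 = 0.0784

0.0784


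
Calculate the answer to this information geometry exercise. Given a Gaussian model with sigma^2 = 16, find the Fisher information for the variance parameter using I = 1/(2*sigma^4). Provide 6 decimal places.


Fisher information for variance: I(sigma^2) = 1/(2*sigma^4).
sigma^2 = 16, so sigma^4 = 256.
I = 1/(2*256) = 1/512 = 0.001953

0.001953


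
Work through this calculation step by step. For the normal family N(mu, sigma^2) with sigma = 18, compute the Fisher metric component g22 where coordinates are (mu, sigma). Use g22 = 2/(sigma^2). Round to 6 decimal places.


For the 2-parameter normal family, the Fisher metric has:
  g11 = 1/sigma^2, g22 = 2/sigma^2.
sigma = 18, sigma^2 = 324.
g22 = 0.006173

0.006173


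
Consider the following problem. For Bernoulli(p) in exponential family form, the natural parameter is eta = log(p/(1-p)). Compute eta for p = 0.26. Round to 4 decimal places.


Natural parameter for Bernoulli: eta = log(p/(1-p)).
p = 0.26, 1-p = 0.74.
p/(1-p) = 0.351351.
eta = log(0.351351) = -1.0460

-1.0460


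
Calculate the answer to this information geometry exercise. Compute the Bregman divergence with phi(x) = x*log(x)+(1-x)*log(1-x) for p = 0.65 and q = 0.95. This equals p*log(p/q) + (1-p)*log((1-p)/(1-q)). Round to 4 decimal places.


Bregman divergence with negative entropy generator:
D = p*log(p/q) + (1-p)*log((1-p)/(1-q)).
p = 0.65, q = 0.95.
p*log(p/q) = 0.65*log(0.65/0.95) = -0.246668.
(1-p)*log((1-p)/(1-q)) = 0.35*log(0.35/0.05) = 0.681069.
D = -0.246668 + 0.681069 = 0.4344

0.4344


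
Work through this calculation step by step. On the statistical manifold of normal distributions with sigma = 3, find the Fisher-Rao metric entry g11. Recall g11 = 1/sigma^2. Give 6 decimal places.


For the 2-parameter normal family, the Fisher metric has:
  g11 = 1/sigma^2, g22 = 2/sigma^2.
sigma = 3, sigma^2 = 9.
g11 = 0.111111

0.111111


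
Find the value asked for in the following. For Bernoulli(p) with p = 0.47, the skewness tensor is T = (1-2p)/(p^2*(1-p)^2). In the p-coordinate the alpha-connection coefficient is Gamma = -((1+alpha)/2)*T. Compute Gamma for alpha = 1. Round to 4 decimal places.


Skewness (Amari-Chentsov) tensor: T = (1-2p)/(p^2*(1-p)^2).
p = 0.47, 1-2p = 0.06, p^2 = 0.2209, (1-p)^2 = 0.2809.
T = 0.06/(0.2209 * 0.2809) = 0.96695.
In the p-coordinate, Gamma^(alpha) = Gamma^(0) - (alpha/2)*T with Gamma^(0) = (1/2)*g'(p) = -T/2,
so Gamma^(alpha) = -((1+alpha)/2)*T.
alpha = 1, -(1+alpha)/2 = -1.0.
Gamma = -1.0 * 0.96695 = -0.9669

-0.9669


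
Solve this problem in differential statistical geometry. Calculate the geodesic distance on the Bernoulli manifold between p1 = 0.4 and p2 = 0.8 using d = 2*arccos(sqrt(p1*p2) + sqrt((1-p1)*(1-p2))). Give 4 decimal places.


Geodesic distance on Bernoulli manifold:
d(p1,p2) = 2*arccos(sqrt(p1*p2) + sqrt((1-p1)*(1-p2))).
sqrt(p1*p2) = sqrt(0.4*0.8) = 0.565685.
sqrt((1-p1)*(1-p2)) = sqrt(0.6*0.2) = 0.34641.
arg = 0.565685 + 0.34641 = 0.912096.
d = 2*arccos(0.912096) = 0.8449

0.8449


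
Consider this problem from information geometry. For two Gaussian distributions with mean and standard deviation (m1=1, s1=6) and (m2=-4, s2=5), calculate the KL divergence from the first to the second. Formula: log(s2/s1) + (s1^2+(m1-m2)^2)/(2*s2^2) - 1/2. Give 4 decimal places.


KL divergence between normal distributions:
KL = log(s2/s1) + (s1^2 + (m1-m2)^2)/(2*s2^2) - 1/2.
log(5/6) = -0.182322.
(6^2 + (1--4)^2)/(2*5^2) = (36 + 25)/50 = 1.22.
KL = -0.182322 + 1.22 - 0.5 = 0.5377

0.5377


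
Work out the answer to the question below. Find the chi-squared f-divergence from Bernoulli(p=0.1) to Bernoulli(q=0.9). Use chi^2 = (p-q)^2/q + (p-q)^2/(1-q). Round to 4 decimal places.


Chi-squared divergence between Bernoulli distributions:
chi^2 = (p-q)^2/q + (p-q)^2/(1-q).
p = 0.1, q = 0.9, p-q = -0.8.
(p-q)^2 = 0.64.
term1 = 0.64/0.9 = 0.711111.
term2 = 0.64/0.1 = 6.4.
chi^2 = 0.711111 + 6.4 = 7.1111

7.1111


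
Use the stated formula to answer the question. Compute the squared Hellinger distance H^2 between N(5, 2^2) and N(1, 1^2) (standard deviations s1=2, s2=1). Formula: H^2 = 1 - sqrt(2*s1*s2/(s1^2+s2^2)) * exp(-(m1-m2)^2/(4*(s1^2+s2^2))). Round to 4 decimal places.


Squared Hellinger distance for Gaussians:
H^2 = 1 - sqrt(2*s1*s2/(s1^2+s2^2)) * exp(-(m1-m2)^2/(4*(s1^2+s2^2))).
s1^2 = 4, s2^2 = 1, s1^2+s2^2 = 5.
sqrt(2*2*1/(5)) = 0.894427.
(m1-m2)^2 = (4)^2 = 16.
exp(-16/(4*5)) = exp(-0.8) = 0.449329.
H^2 = 1 - 0.894427*0.449329 = 0.5981

0.5981


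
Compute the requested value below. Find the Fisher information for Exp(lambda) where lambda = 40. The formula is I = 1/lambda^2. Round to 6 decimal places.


Fisher information for exponential: I(lambda) = 1/lambda^2.
lambda = 40, lambda^2 = 1600.
I = 1/1600 = 0.000625

0.000625


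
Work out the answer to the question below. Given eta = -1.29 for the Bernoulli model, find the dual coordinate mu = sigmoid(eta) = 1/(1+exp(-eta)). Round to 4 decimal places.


Dual coordinate (expectation parameter) for Bernoulli:
mu = 1/(1+exp(-eta)).
eta = -1.29.
exp(-eta) = exp(1.29) = 3.632787.
mu = 1/(1+3.632787) = 0.2159

0.2159


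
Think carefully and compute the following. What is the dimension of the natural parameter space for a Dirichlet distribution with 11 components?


Exponential family dimension calculation:
Dirichlet with 11 components has 11 natural parameters.

11


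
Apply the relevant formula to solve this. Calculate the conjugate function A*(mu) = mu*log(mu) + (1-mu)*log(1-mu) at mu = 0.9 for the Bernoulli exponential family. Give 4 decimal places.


Legendre transform for Bernoulli:
A*(mu) = mu*log(mu) + (1-mu)*log(1-mu).
mu = 0.9, 1-mu = 0.1.
mu*log(mu) = 0.9*log(0.9) = -0.094824.
(1-mu)*log(1-mu) = 0.1*log(0.1) = -0.230259.
A* = -0.094824 + -0.230259 = -0.3251

-0.3251


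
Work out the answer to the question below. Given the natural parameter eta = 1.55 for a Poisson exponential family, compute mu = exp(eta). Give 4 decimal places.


Expectation parameter for Poisson exponential family:
mu = exp(eta).
eta = 1.55.
mu = exp(1.55) = 4.7115

4.7115


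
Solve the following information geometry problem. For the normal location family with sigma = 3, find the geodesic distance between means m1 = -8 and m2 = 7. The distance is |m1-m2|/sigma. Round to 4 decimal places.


On the fixed-variance normal subfamily, geodesic distance = |m1-m2|/sigma.
|-8 - 7| = 15.
sigma = 3.
d = 15/3 = 5.0000

5.0000


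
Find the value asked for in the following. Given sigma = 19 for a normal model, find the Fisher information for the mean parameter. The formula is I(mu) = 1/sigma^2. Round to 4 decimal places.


The Fisher information for the mean of a normal distribution is I(mu) = 1/sigma^2.
sigma = 19, so sigma^2 = 361.
I(mu) = 1/361 = 0.0028

0.0028


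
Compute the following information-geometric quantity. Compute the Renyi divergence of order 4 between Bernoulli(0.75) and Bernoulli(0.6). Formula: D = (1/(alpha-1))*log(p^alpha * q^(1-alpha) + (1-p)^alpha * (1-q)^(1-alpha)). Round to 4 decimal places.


Renyi divergence of order alpha between Bernoulli distributions:
D = (1/(alpha-1))*log(p^alpha * q^(1-alpha) + (1-p)^alpha * (1-q)^(1-alpha)).
alpha = 4, p = 0.75, q = 0.6.
p^alpha * q^(1-alpha) = 0.75^4 * 0.6^-3 = 1.464844.
(1-p)^alpha * (1-q)^(1-alpha) = 0.25^4 * 0.4^-3 = 0.061035.
sum = 1.464844 + 0.061035 = 1.525879.
D = (1/3)*log(1.525879) = 0.1409

0.1409


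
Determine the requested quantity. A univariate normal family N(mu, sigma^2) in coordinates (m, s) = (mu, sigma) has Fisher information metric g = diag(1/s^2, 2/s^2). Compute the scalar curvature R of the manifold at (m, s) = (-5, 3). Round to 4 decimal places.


The metric has the form g = (A dm^2 + B ds^2)/s^2 with A = 1, B = 2.
Substitute u = sqrt(A/B)*m: g = B*(du^2 + ds^2)/s^2, i.e. B times the
Poincare upper half-plane metric, which has constant Gaussian curvature -1.
Scaling a 2D metric by a constant c divides the Gaussian curvature by c,
so K = -1/B = -1/(2) = -0.5000 everywhere (the point (m, s) = (-5, 3) is irrelevant:
the curvature is constant).
Scalar curvature in dimension 2: R = 2K = -2/(2) = -1.0000.

-1.0000


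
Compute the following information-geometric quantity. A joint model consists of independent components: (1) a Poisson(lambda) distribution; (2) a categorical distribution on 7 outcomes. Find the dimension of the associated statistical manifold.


The dimension of a statistical manifold equals the number of free
(independent) real parameters of the model. For a product of independent
blocks the parameter counts add.
- Poisson (lambda): 1.
- categorical on 7 outcomes (probabilities sum to 1): 7-1 = 6.
Total = 1 + 6 = 7.
Dimension = 7

7


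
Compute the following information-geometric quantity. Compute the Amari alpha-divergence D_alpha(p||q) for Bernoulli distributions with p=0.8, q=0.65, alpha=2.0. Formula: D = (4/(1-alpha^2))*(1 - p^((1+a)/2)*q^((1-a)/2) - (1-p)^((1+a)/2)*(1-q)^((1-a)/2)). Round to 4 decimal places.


Amari alpha-divergence:
D = (4/(1-alpha^2))*(1 - p^((1+a)/2)*q^((1-a)/2) - (1-p)^((1+a)/2)*(1-q)^((1-a)/2)).
alpha = 2.0, p = 0.8, q = 0.65.
e1 = (1+alpha)/2 = 1.5, e2 = (1-alpha)/2 = -0.5.
t1 = p^e1 * q^e2 = 0.8^1.5 * 0.65^-0.5 = 0.88752.
t2 = (1-p)^e1 * (1-q)^e2 = 0.2^1.5 * 0.35^-0.5 = 0.151186.
4/(1-alpha^2) = -1.333333.
D = -1.333333*(1 - 0.88752 - 0.151186) = 0.0516

0.0516


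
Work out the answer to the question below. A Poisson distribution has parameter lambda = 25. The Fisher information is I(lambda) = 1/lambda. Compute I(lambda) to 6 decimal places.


Fisher information for Poisson: I(lambda) = 1/lambda.
lambda = 25.
I(lambda) = 1/25 = 0.040000

0.040000


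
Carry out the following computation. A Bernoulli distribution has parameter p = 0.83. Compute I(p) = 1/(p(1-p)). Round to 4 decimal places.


For Bernoulli(p), Fisher information is I(p) = 1/(p*(1-p)).
p = 0.83, 1-p = 0.17.
p*(1-p) = 0.1411.
I(p) = 1/0.1411 = 7.0872

7.0872


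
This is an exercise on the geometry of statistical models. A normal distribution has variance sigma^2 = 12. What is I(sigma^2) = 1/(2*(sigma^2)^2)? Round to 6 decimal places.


Fisher information for variance: I(sigma^2) = 1/(2*sigma^4).
sigma^2 = 12, so sigma^4 = 144.
I = 1/(2*144) = 1/288 = 0.003472

0.003472


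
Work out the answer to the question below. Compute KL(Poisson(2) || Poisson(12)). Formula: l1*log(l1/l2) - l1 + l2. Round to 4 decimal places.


KL divergence for Poisson:
KL = l1*log(l1/l2) - l1 + l2.
l1 = 2, l2 = 12.
log(2/12) = -1.791759.
l1*log(l1/l2) = 2 * -1.791759 = -3.583519.
KL = -3.583519 - 2 + 12 = 6.4165

6.4165


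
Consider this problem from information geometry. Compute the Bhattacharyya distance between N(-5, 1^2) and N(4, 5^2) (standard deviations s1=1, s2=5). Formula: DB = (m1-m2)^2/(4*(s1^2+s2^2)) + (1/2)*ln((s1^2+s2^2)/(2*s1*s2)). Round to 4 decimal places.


Bhattacharyya distance between two Gaussians:
DB = (m1-m2)^2/(4*(s1^2+s2^2)) + (1/2)*ln((s1^2+s2^2)/(2*s1*s2)).
(m1-m2)^2 = (-9)^2 = 81.
s1^2+s2^2 = 1 + 25 = 26.
term1 = 81/104 = 0.778846.
term2 = 0.5*ln(26/10.0) = 0.477756.
DB = 0.778846 + 0.477756 = 1.2566

1.2566


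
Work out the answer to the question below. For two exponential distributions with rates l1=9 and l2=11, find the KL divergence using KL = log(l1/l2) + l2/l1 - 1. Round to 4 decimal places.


KL divergence for exponential family:
KL = log(l1/l2) + l2/l1 - 1.
log(9/11) = -0.200671.
11/9 = 1.222222.
KL = -0.200671 + 1.222222 - 1 = 0.0216

0.0216


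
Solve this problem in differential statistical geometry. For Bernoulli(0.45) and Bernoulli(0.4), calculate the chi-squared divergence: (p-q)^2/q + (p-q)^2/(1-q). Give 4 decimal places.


Chi-squared divergence between Bernoulli distributions:
chi^2 = (p-q)^2/q + (p-q)^2/(1-q).
p = 0.45, q = 0.4, p-q = 0.05.
(p-q)^2 = 0.0025.
term1 = 0.0025/0.4 = 0.00625.
term2 = 0.0025/0.6 = 0.004167.
chi^2 = 0.00625 + 0.004167 = 0.0104

0.0104


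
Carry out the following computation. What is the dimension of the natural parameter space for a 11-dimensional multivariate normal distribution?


Exponential family dimension calculation:
For 11-dim MVN: mean has 11 params, covariance has 11*12/2 = 66 unique entries.
Total dim = 11 + 66 = 77.

77


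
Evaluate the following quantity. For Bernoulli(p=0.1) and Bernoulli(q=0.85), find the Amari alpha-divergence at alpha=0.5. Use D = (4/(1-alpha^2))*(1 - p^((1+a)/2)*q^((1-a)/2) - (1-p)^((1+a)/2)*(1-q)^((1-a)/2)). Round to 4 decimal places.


Amari alpha-divergence:
D = (4/(1-alpha^2))*(1 - p^((1+a)/2)*q^((1-a)/2) - (1-p)^((1+a)/2)*(1-q)^((1-a)/2)).
alpha = 0.5, p = 0.1, q = 0.85.
e1 = (1+alpha)/2 = 0.75, e2 = (1-alpha)/2 = 0.25.
t1 = p^e1 * q^e2 = 0.1^0.75 * 0.85^0.25 = 0.170748.
t2 = (1-p)^e1 * (1-q)^e2 = 0.9^0.75 * 0.15^0.25 = 0.575049.
4/(1-alpha^2) = 5.333333.
D = 5.333333*(1 - 0.170748 - 0.575049) = 1.3558

1.3558


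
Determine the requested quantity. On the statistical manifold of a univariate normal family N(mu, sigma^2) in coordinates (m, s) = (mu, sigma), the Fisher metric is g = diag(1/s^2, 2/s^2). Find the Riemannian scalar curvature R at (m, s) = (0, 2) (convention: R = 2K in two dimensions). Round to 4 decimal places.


The metric has the form g = (A dm^2 + B ds^2)/s^2 with A = 1, B = 2.
Substitute u = sqrt(A/B)*m: g = B*(du^2 + ds^2)/s^2, i.e. B times the
Poincare upper half-plane metric, which has constant Gaussian curvature -1.
Scaling a 2D metric by a constant c divides the Gaussian curvature by c,
so K = -1/B = -1/(2) = -0.5000 everywhere (the point (m, s) = (0, 2) is irrelevant:
the curvature is constant).
Scalar curvature in dimension 2: R = 2K = -2/(2) = -1.0000.

-1.0000


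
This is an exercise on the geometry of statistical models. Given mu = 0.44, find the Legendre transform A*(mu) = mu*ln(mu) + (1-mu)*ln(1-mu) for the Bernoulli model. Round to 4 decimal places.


Legendre transform for Bernoulli:
A*(mu) = mu*log(mu) + (1-mu)*log(1-mu).
mu = 0.44, 1-mu = 0.56.
mu*log(mu) = 0.44*log(0.44) = -0.361231.
(1-mu)*log(1-mu) = 0.56*log(0.56) = -0.324698.
A* = -0.361231 + -0.324698 = -0.6859

-0.6859


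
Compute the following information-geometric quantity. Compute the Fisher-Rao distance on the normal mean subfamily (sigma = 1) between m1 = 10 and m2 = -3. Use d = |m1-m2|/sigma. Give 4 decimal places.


On the fixed-variance normal subfamily, geodesic distance = |m1-m2|/sigma.
|10 - -3| = 13.
sigma = 1.
d = 13/1 = 13.0000

13.0000


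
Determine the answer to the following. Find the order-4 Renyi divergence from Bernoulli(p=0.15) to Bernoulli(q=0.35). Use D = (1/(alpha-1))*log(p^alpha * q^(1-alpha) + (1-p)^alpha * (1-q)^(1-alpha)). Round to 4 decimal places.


Renyi divergence of order alpha between Bernoulli distributions:
D = (1/(alpha-1))*log(p^alpha * q^(1-alpha) + (1-p)^alpha * (1-q)^(1-alpha)).
alpha = 4, p = 0.15, q = 0.35.
p^alpha * q^(1-alpha) = 0.15^4 * 0.35^-3 = 0.011808.
(1-p)^alpha * (1-q)^(1-alpha) = 0.85^4 * 0.65^-3 = 1.900797.
sum = 0.011808 + 1.900797 = 1.912604.
D = (1/3)*log(1.912604) = 0.2162

0.2162


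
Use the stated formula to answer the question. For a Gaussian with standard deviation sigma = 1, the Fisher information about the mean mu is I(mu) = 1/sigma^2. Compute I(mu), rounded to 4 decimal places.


The Fisher information for the mean of a normal distribution is I(mu) = 1/sigma^2.
sigma = 1, so sigma^2 = 1.
I(mu) = 1/1 = 1.0000

1.0000


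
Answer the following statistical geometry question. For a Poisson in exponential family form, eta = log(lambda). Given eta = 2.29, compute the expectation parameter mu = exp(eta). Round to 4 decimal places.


Expectation parameter for Poisson exponential family:
mu = exp(eta).
eta = 2.29.
mu = exp(2.29) = 9.8749

9.8749


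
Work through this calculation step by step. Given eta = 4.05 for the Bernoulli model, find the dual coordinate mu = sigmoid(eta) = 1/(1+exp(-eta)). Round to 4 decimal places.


Dual coordinate (expectation parameter) for Bernoulli:
mu = 1/(1+exp(-eta)).
eta = 4.05.
exp(-eta) = exp(-4.05) = 0.017422.
mu = 1/(1+0.017422) = 0.9829

0.9829


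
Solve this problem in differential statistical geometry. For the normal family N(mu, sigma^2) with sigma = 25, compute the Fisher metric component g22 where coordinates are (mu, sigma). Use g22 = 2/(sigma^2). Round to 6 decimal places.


For the 2-parameter normal family, the Fisher metric has:
  g11 = 1/sigma^2, g22 = 2/sigma^2.
sigma = 25, sigma^2 = 625.
g22 = 0.003200

0.003200


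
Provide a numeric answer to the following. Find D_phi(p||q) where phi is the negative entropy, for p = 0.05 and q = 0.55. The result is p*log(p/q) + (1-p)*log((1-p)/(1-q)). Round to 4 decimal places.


Bregman divergence with negative entropy generator:
D = p*log(p/q) + (1-p)*log((1-p)/(1-q)).
p = 0.05, q = 0.55.
p*log(p/q) = 0.05*log(0.05/0.55) = -0.119895.
(1-p)*log((1-p)/(1-q)) = 0.95*log(0.95/0.45) = 0.709854.
D = -0.119895 + 0.709854 = 0.5900

0.5900


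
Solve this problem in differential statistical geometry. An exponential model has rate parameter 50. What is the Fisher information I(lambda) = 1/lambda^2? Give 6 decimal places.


Fisher information for exponential: I(lambda) = 1/lambda^2.
lambda = 50, lambda^2 = 2500.
I = 1/2500 = 0.000400

0.000400


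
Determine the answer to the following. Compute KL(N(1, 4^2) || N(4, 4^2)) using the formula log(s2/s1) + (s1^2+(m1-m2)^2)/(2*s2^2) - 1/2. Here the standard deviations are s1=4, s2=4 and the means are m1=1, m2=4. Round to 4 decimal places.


KL divergence between normal distributions:
KL = log(s2/s1) + (s1^2 + (m1-m2)^2)/(2*s2^2) - 1/2.
log(4/4) = 0.0.
(4^2 + (1-4)^2)/(2*4^2) = (16 + 9)/32 = 0.78125.
KL = 0.0 + 0.78125 - 0.5 = 0.2813

0.2813


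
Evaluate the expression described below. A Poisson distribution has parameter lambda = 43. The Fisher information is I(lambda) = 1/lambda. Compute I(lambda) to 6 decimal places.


Fisher information for Poisson: I(lambda) = 1/lambda.
lambda = 43.
I(lambda) = 1/43 = 0.023256

0.023256


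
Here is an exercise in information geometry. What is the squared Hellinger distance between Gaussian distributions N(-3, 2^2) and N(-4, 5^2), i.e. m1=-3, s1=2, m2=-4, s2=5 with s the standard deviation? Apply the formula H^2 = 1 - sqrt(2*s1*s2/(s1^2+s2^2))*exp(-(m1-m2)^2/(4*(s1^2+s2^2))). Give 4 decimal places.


Squared Hellinger distance for Gaussians:
H^2 = 1 - sqrt(2*s1*s2/(s1^2+s2^2)) * exp(-(m1-m2)^2/(4*(s1^2+s2^2))).
s1^2 = 4, s2^2 = 25, s1^2+s2^2 = 29.
sqrt(2*2*5/(29)) = 0.830455.
(m1-m2)^2 = (1)^2 = 1.
exp(-1/(4*29)) = exp(-0.008621) = 0.991416.
H^2 = 1 - 0.830455*0.991416 = 0.1767

0.1767


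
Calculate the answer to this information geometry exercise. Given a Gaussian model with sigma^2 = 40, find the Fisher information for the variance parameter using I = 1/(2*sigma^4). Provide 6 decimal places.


Fisher information for variance: I(sigma^2) = 1/(2*sigma^4).
sigma^2 = 40, so sigma^4 = 1600.
I = 1/(2*1600) = 1/3200 = 0.000313

0.000313


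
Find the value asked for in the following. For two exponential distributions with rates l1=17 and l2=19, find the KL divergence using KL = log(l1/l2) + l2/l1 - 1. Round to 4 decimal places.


KL divergence for exponential family:
KL = log(l1/l2) + l2/l1 - 1.
log(17/19) = -0.111226.
19/17 = 1.117647.
KL = -0.111226 + 1.117647 - 1 = 0.0064

0.0064


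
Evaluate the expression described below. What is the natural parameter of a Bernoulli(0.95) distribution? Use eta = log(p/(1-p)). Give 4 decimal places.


Natural parameter for Bernoulli: eta = log(p/(1-p)).
p = 0.95, 1-p = 0.05.
p/(1-p) = 19.0.
eta = log(19.0) = 2.9444

2.9444


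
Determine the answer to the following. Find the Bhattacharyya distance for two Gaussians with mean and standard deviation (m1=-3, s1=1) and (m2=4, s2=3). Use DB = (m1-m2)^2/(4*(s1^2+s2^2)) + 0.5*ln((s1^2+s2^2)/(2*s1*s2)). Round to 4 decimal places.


Bhattacharyya distance between two Gaussians:
DB = (m1-m2)^2/(4*(s1^2+s2^2)) + (1/2)*ln((s1^2+s2^2)/(2*s1*s2)).
(m1-m2)^2 = (-7)^2 = 49.
s1^2+s2^2 = 1 + 9 = 10.
term1 = 49/40 = 1.225.
term2 = 0.5*ln(10/6.0) = 0.255413.
DB = 1.225 + 0.255413 = 1.4804

1.4804


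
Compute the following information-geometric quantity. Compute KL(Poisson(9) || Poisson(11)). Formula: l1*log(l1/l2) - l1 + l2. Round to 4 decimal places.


KL divergence for Poisson:
KL = l1*log(l1/l2) - l1 + l2.
l1 = 9, l2 = 11.
log(9/11) = -0.200671.
l1*log(l1/l2) = 9 * -0.200671 = -1.806036.
KL = -1.806036 - 9 + 11 = 0.1940

0.1940


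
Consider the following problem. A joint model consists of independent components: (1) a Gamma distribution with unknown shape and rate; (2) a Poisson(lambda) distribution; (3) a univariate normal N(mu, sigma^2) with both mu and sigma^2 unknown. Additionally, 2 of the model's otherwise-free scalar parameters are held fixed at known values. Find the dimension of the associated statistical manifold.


The dimension of a statistical manifold equals the number of free
(independent) real parameters of the model. For a product of independent
blocks the parameter counts add.
- Gamma (shape, rate): 2.
- Poisson (lambda): 1.
- normal (mu, sigma^2): 2.
Total = 2 + 1 + 2 = 5.
2 parameter(s) fixed at known values: 5 - 2 = 3.
Dimension = 3

3


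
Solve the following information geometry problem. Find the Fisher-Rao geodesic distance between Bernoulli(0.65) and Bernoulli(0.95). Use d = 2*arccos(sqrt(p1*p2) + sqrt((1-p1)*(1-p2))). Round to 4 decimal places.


Geodesic distance on Bernoulli manifold:
d(p1,p2) = 2*arccos(sqrt(p1*p2) + sqrt((1-p1)*(1-p2))).
sqrt(p1*p2) = sqrt(0.65*0.95) = 0.785812.
sqrt((1-p1)*(1-p2)) = sqrt(0.35*0.05) = 0.132288.
arg = 0.785812 + 0.132288 = 0.918099.
d = 2*arccos(0.918099) = 0.8151

0.8151


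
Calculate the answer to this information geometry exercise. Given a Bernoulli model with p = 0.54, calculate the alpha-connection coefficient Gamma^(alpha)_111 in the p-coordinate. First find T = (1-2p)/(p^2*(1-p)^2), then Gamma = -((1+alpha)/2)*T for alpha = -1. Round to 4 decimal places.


Skewness (Amari-Chentsov) tensor: T = (1-2p)/(p^2*(1-p)^2).
p = 0.54, 1-2p = -0.08, p^2 = 0.2916, (1-p)^2 = 0.2116.
T = -0.08/(0.2916 * 0.2116) = -1.296543.
In the p-coordinate, Gamma^(alpha) = Gamma^(0) - (alpha/2)*T with Gamma^(0) = (1/2)*g'(p) = -T/2,
so Gamma^(alpha) = -((1+alpha)/2)*T.
alpha = -1, -(1+alpha)/2 = 0.0.
Gamma = 0.0 * -1.296543 = 0.0000

0.0000


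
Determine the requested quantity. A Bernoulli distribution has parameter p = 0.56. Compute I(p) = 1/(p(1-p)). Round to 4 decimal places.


For Bernoulli(p), Fisher information is I(p) = 1/(p*(1-p)).
p = 0.56, 1-p = 0.44.
p*(1-p) = 0.2464.
I(p) = 1/0.2464 = 4.0584

4.0584


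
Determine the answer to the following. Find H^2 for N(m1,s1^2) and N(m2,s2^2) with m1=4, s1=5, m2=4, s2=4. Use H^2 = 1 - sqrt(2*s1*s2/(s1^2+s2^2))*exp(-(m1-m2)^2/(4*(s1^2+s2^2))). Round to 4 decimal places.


Squared Hellinger distance for Gaussians:
H^2 = 1 - sqrt(2*s1*s2/(s1^2+s2^2)) * exp(-(m1-m2)^2/(4*(s1^2+s2^2))).
s1^2 = 25, s2^2 = 16, s1^2+s2^2 = 41.
sqrt(2*5*4/(41)) = 0.98773.
(m1-m2)^2 = (0)^2 = 0.
exp(-0/(4*41)) = exp(0.0) = 1.0.
H^2 = 1 - 0.98773*1.0 = 0.0123

0.0123


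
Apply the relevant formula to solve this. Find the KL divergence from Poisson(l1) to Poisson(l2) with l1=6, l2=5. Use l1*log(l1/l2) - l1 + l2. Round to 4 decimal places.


KL divergence for Poisson:
KL = l1*log(l1/l2) - l1 + l2.
l1 = 6, l2 = 5.
log(6/5) = 0.182322.
l1*log(l1/l2) = 6 * 0.182322 = 1.093929.
KL = 1.093929 - 6 + 5 = 0.0939

0.0939


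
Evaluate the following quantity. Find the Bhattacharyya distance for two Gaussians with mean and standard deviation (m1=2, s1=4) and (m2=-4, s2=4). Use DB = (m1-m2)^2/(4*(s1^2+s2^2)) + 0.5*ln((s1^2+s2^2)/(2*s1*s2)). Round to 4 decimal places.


Bhattacharyya distance between two Gaussians:
DB = (m1-m2)^2/(4*(s1^2+s2^2)) + (1/2)*ln((s1^2+s2^2)/(2*s1*s2)).
(m1-m2)^2 = (6)^2 = 36.
s1^2+s2^2 = 16 + 16 = 32.
term1 = 36/128 = 0.28125.
term2 = 0.5*ln(32/32.0) = 0.0.
DB = 0.28125 + 0.0 = 0.2813

0.2813


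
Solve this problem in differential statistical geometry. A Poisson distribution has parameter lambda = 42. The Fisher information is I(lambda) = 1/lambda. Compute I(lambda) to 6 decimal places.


Fisher information for Poisson: I(lambda) = 1/lambda.
lambda = 42.
I(lambda) = 1/42 = 0.023810

0.023810


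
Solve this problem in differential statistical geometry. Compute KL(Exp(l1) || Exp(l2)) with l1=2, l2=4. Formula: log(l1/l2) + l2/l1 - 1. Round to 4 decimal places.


KL divergence for exponential family:
KL = log(l1/l2) + l2/l1 - 1.
log(2/4) = -0.693147.
4/2 = 2.0.
KL = -0.693147 + 2.0 - 1 = 0.3069

0.3069


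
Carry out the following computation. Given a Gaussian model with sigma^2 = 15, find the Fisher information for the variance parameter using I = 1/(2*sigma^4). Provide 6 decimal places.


Fisher information for variance: I(sigma^2) = 1/(2*sigma^4).
sigma^2 = 15, so sigma^4 = 225.
I = 1/(2*225) = 1/450 = 0.002222

0.002222


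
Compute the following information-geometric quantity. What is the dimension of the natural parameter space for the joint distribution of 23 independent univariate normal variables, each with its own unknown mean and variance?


Exponential family dimension calculation:
Each univariate normal has two natural parameters (mu/sigma^2 and -1/(2 sigma^2)).
With 23 independent components, dim = 2 * 23 = 46.

46


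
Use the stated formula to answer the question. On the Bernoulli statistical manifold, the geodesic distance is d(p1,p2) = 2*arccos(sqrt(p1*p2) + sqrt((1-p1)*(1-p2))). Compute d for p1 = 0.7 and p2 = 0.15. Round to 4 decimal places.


Geodesic distance on Bernoulli manifold:
d(p1,p2) = 2*arccos(sqrt(p1*p2) + sqrt((1-p1)*(1-p2))).
sqrt(p1*p2) = sqrt(0.7*0.15) = 0.324037.
sqrt((1-p1)*(1-p2)) = sqrt(0.3*0.85) = 0.504975.
arg = 0.324037 + 0.504975 = 0.829012.
d = 2*arccos(0.829012) = 1.1869

1.1869


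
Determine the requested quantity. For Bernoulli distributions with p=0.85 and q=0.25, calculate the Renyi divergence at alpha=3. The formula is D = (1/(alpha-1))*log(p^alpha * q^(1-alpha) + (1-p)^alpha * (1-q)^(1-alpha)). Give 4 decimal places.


Renyi divergence of order alpha between Bernoulli distributions:
D = (1/(alpha-1))*log(p^alpha * q^(1-alpha) + (1-p)^alpha * (1-q)^(1-alpha)).
alpha = 3, p = 0.85, q = 0.25.
p^alpha * q^(1-alpha) = 0.85^3 * 0.25^-2 = 9.826.
(1-p)^alpha * (1-q)^(1-alpha) = 0.15^3 * 0.75^-2 = 0.006.
sum = 9.826 + 0.006 = 9.832.
D = (1/2)*log(9.832) = 1.1428

1.1428


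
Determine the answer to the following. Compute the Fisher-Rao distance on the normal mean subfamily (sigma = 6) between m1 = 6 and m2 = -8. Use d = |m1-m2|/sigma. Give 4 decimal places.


On the fixed-variance normal subfamily, geodesic distance = |m1-m2|/sigma.
|6 - -8| = 14.
sigma = 6.
d = 14/6 = 2.3333

2.3333


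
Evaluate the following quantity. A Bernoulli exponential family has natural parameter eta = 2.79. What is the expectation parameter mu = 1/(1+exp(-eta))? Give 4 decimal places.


Dual coordinate (expectation parameter) for Bernoulli:
mu = 1/(1+exp(-eta)).
eta = 2.79.
exp(-eta) = exp(-2.79) = 0.061421.
mu = 1/(1+0.061421) = 0.9421

0.9421


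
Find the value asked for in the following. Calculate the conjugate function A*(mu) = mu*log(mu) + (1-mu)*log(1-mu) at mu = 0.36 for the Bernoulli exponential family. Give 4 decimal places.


Legendre transform for Bernoulli:
A*(mu) = mu*log(mu) + (1-mu)*log(1-mu).
mu = 0.36, 1-mu = 0.64.
mu*log(mu) = 0.36*log(0.36) = -0.367794.
(1-mu)*log(1-mu) = 0.64*log(0.64) = -0.285624.
A* = -0.367794 + -0.285624 = -0.6534

-0.6534


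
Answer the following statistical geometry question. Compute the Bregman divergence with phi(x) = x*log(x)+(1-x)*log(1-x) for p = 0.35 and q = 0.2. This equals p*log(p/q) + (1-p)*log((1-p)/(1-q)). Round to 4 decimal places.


Bregman divergence with negative entropy generator:
D = p*log(p/q) + (1-p)*log((1-p)/(1-q)).
p = 0.35, q = 0.2.
p*log(p/q) = 0.35*log(0.35/0.2) = 0.195866.
(1-p)*log((1-p)/(1-q)) = 0.65*log(0.65/0.8) = -0.134966.
D = 0.195866 + -0.134966 = 0.0609

0.0609


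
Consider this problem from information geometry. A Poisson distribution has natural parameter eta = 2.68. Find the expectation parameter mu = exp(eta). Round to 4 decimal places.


Expectation parameter for Poisson exponential family:
mu = exp(eta).
eta = 2.68.
mu = exp(2.68) = 14.5851

14.5851


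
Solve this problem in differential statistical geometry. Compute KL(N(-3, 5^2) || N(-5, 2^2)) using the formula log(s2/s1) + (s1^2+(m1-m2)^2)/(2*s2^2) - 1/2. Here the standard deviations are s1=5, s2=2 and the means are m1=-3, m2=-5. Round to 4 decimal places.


KL divergence between normal distributions:
KL = log(s2/s1) + (s1^2 + (m1-m2)^2)/(2*s2^2) - 1/2.
log(2/5) = -0.916291.
(5^2 + (-3--5)^2)/(2*2^2) = (25 + 4)/8 = 3.625.
KL = -0.916291 + 3.625 - 0.5 = 2.2087

2.2087


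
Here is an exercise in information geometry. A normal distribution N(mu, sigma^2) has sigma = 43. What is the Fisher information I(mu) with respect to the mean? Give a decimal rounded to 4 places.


The Fisher information for the mean of a normal distribution is I(mu) = 1/sigma^2.
sigma = 43, so sigma^2 = 1849.
I(mu) = 1/1849 = 0.0005

0.0005


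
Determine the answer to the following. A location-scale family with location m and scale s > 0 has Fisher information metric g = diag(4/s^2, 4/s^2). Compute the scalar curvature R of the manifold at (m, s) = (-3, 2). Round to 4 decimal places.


The metric has the form g = (A dm^2 + B ds^2)/s^2 with A = 4, B = 4.
Substitute u = sqrt(A/B)*m: g = B*(du^2 + ds^2)/s^2, i.e. B times the
Poincare upper half-plane metric, which has constant Gaussian curvature -1.
Scaling a 2D metric by a constant c divides the Gaussian curvature by c,
so K = -1/B = -1/(4) = -0.2500 everywhere (the point (m, s) = (-3, 2) is irrelevant:
the curvature is constant).
Scalar curvature in dimension 2: R = 2K = -2/(4) = -0.5000.

-0.5000


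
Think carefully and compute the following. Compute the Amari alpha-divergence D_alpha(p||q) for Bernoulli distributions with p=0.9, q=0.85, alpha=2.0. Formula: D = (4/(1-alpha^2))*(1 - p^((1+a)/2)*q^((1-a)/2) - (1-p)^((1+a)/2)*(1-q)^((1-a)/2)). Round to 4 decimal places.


Amari alpha-divergence:
D = (4/(1-alpha^2))*(1 - p^((1+a)/2)*q^((1-a)/2) - (1-p)^((1+a)/2)*(1-q)^((1-a)/2)).
alpha = 2.0, p = 0.9, q = 0.85.
e1 = (1+alpha)/2 = 1.5, e2 = (1-alpha)/2 = -0.5.
t1 = p^e1 * q^e2 = 0.9^1.5 * 0.85^-0.5 = 0.926092.
t2 = (1-p)^e1 * (1-q)^e2 = 0.1^1.5 * 0.15^-0.5 = 0.08165.
4/(1-alpha^2) = -1.333333.
D = -1.333333*(1 - 0.926092 - 0.08165) = 0.0103

0.0103


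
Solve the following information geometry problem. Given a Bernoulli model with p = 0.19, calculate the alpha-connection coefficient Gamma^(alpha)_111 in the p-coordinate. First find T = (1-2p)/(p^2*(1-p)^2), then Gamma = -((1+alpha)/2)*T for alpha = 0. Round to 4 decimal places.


Skewness (Amari-Chentsov) tensor: T = (1-2p)/(p^2*(1-p)^2).
p = 0.19, 1-2p = 0.62, p^2 = 0.0361, (1-p)^2 = 0.6561.
T = 0.62/(0.0361 * 0.6561) = 26.176673.
In the p-coordinate, Gamma^(alpha) = Gamma^(0) - (alpha/2)*T with Gamma^(0) = (1/2)*g'(p) = -T/2,
so Gamma^(alpha) = -((1+alpha)/2)*T.
alpha = 0, -(1+alpha)/2 = -0.5.
Gamma = -0.5 * 26.176673 = -13.0883

-13.0883


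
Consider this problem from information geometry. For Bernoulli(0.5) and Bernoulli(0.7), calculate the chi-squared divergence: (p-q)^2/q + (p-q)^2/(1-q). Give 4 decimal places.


Chi-squared divergence between Bernoulli distributions:
chi^2 = (p-q)^2/q + (p-q)^2/(1-q).
p = 0.5, q = 0.7, p-q = -0.2.
(p-q)^2 = 0.04.
term1 = 0.04/0.7 = 0.057143.
term2 = 0.04/0.3 = 0.133333.
chi^2 = 0.057143 + 0.133333 = 0.1905

0.1905


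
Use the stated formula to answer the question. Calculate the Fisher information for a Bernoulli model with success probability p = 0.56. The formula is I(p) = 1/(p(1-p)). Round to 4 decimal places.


For Bernoulli(p), Fisher information is I(p) = 1/(p*(1-p)).
p = 0.56, 1-p = 0.44.
p*(1-p) = 0.2464.
I(p) = 1/0.2464 = 4.0584

4.0584
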